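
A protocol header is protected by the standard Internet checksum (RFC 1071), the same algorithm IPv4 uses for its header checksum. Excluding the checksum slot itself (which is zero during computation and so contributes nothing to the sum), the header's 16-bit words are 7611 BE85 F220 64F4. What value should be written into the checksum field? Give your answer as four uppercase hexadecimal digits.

7453

One's-complement addition (fold any carry out of bit 15 back into bit 0):
  0x7611 + 0xBE85 = 0x13496 → wrap carry → 0x3497
  0x3497 + 0xF220 = 0x126B7 → wrap carry → 0x26B8
  0x26B8 + 0x64F4 = 0x08BAC
One's-complement sum = 0x8BAC.
Checksum = ~0x8BAC & 0xFFFF = 0x7453.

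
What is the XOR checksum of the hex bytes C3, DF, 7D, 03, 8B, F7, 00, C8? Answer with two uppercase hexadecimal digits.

D6

XOR the bytes together:
  start with 0xC3
  0xC3 ⊕ 0xDF = 0x1C
  0x1C ⊕ 0x7D = 0x61
  0x61 ⊕ 0x03 = 0x62
  0x62 ⊕ 0x8B = 0xE9
  0xE9 ⊕ 0xF7 = 0x1E
  0x1E ⊕ 0x00 = 0x1E
  0x1E ⊕ 0xC8 = 0xD6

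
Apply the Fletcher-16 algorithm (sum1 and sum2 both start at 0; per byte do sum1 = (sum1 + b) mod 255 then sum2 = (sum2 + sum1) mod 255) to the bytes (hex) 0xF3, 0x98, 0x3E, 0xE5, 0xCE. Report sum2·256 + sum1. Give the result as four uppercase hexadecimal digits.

Running sums (mod 255):
  after byte 0 (0xF3): sum1=243, sum2=243
  after byte 1 (0x98): sum1=140, sum2=128
  after byte 2 (0x3E): sum1=202, sum2=75
  after byte 3 (0xE5): sum1=176, sum2=251
  after byte 4 (0xCE): sum1=127, sum2=123
Checksum = sum2·256 + sum1 = 123·256 + 127 = 31615 = 0x7B7F.

7B7F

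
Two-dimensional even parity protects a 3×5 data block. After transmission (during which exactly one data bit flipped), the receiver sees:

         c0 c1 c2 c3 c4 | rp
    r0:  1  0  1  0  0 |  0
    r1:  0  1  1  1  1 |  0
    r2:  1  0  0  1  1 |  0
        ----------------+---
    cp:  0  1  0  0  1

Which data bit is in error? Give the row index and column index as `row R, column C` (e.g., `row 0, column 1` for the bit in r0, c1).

Recompute each row's even parity and compare to rp:
  r0: data parity 0, sent rp 0 → ok
  r1: data parity 0, sent rp 0 → ok
  r2: data parity 1, sent rp 0 → mismatch
Recompute each column's even parity and compare to cp:
  c0: data parity 0, sent cp 0 → ok
  c1: data parity 1, sent cp 1 → ok
  c2: data parity 0, sent cp 0 → ok
  c3: data parity 0, sent cp 0 → ok
  c4: data parity 0, sent cp 1 → mismatch
Exactly one row (r2) and one column (c4) fail → the flipped bit is at their intersection.

row 2, column 4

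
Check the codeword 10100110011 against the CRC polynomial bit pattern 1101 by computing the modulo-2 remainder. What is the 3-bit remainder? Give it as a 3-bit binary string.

000

Modulo-2 division of 10100110011 by 1101:
  pos 0: 1010 XOR 1101 = 0111
  pos 1: 1110 XOR 1101 = 0011
  pos 3: 1111 XOR 1101 = 0010
  pos 5: 1000 XOR 1101 = 0101
  pos 6: 1011 XOR 1101 = 0110
  pos 7: 1101 XOR 1101 = 0000
Remainder = 000 (zero — the frame passes the CRC check).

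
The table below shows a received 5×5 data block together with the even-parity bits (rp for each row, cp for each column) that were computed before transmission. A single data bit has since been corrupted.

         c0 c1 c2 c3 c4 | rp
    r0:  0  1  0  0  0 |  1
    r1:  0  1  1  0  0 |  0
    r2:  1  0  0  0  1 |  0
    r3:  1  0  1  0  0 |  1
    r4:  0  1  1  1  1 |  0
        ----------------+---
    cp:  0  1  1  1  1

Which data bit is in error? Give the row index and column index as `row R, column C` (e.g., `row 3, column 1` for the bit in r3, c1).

Recompute each row's even parity and compare to rp:
  r0: data parity 1, sent rp 1 → ok
  r1: data parity 0, sent rp 0 → ok
  r2: data parity 0, sent rp 0 → ok
  r3: data parity 0, sent rp 1 → mismatch
  r4: data parity 0, sent rp 0 → ok
Recompute each column's even parity and compare to cp:
  c0: data parity 0, sent cp 0 → ok
  c1: data parity 1, sent cp 1 → ok
  c2: data parity 1, sent cp 1 → ok
  c3: data parity 1, sent cp 1 → ok
  c4: data parity 0, sent cp 1 → mismatch
Exactly one row (r3) and one column (c4) fail → the flipped bit is at their intersection.

row 3, column 4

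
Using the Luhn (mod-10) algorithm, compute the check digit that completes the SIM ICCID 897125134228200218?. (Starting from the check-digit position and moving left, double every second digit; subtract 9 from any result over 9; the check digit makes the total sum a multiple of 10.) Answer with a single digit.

Partial digits right→left: 8 1 2 0 0 2 8 2 2 4 3 1 5 2 1 7 9 8
Double every second digit counting from the check-digit position (so the 1st, 3rd, 5th, ... of the partial from the right).
  doubled (with −9 where >9): 7 4 0 7 4 6 1 2 9 → sum 40
  kept as-is: 1 0 2 2 4 1 2 7 8 → sum 27
Total = 40 + 27 = 67.
Check digit = (10 − (67 mod 10)) mod 10 = 3.

3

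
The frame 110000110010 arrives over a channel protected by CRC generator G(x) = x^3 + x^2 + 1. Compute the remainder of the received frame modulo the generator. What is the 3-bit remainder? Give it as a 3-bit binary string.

Modulo-2 division of 110000110010 by 1101:
  pos 0: 1100 XOR 1101 = 0001
  pos 3: 1001 XOR 1101 = 0100
  pos 4: 1001 XOR 1101 = 0100
  pos 5: 1000 XOR 1101 = 0101
  pos 6: 1010 XOR 1101 = 0111
  pos 7: 1111 XOR 1101 = 0010
Remainder = 100 (nonzero — an error is detected).

100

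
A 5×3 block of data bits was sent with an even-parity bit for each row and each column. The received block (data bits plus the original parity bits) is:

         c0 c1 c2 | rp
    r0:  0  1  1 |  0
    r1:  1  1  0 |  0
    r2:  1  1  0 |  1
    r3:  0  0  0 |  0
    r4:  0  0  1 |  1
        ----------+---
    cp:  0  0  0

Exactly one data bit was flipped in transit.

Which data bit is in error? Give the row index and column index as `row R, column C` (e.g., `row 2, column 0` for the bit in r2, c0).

Recompute each row's even parity and compare to rp:
  r0: data parity 0, sent rp 0 → ok
  r1: data parity 0, sent rp 0 → ok
  r2: data parity 0, sent rp 1 → mismatch
  r3: data parity 0, sent rp 0 → ok
  r4: data parity 1, sent rp 1 → ok
Recompute each column's even parity and compare to cp:
  c0: data parity 0, sent cp 0 → ok
  c1: data parity 1, sent cp 0 → mismatch
  c2: data parity 0, sent cp 0 → ok
Exactly one row (r2) and one column (c1) fail → the flipped bit is at their intersection.

row 2, column 1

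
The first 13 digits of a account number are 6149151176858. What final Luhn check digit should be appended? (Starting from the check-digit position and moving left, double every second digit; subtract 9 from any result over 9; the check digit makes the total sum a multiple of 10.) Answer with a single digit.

Partial digits right→left: 8 5 8 6 7 1 1 5 1 9 4 1 6
Double every second digit counting from the check-digit position (so the 1st, 3rd, 5th, ... of the partial from the right).
  doubled (with −9 where >9): 7 7 5 2 2 8 3 → sum 34
  kept as-is: 5 6 1 5 9 1 → sum 27
Total = 34 + 27 = 61.
Check digit = (10 − (61 mod 10)) mod 10 = 9.

9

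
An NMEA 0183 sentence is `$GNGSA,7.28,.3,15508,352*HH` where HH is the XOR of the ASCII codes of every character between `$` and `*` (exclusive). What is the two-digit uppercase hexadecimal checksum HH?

XOR the ASCII codes of the payload characters:
  'G' = 0x47 → acc = 0x47
  'N' = 0x4E → acc = 0x09
  'G' = 0x47 → acc = 0x4E
  'S' = 0x53 → acc = 0x1D
  'A' = 0x41 → acc = 0x5C
  ',' = 0x2C → acc = 0x70
  '7' = 0x37 → acc = 0x47
  '.' = 0x2E → acc = 0x69
  '2' = 0x32 → acc = 0x5B
  '8' = 0x38 → acc = 0x63
  ',' = 0x2C → acc = 0x4F
  '.' = 0x2E → acc = 0x61
  '3' = 0x33 → acc = 0x52
  ',' = 0x2C → acc = 0x7E
  '1' = 0x31 → acc = 0x4F
  '5' = 0x35 → acc = 0x7A
  '5' = 0x35 → acc = 0x4F
  '0' = 0x30 → acc = 0x7F
  '8' = 0x38 → acc = 0x47
  ',' = 0x2C → acc = 0x6B
  '3' = 0x33 → acc = 0x58
  '5' = 0x35 → acc = 0x6D
  '2' = 0x32 → acc = 0x5F
Checksum = 0x5F.

5F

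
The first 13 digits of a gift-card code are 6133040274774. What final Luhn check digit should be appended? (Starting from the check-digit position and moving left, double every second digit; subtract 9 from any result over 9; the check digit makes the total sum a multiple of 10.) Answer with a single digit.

2

Partial digits right→left: 4 7 7 4 7 2 0 4 0 3 3 1 6
Double every second digit counting from the check-digit position (so the 1st, 3rd, 5th, ... of the partial from the right).
  doubled (with −9 where >9): 8 5 5 0 0 6 3 → sum 27
  kept as-is: 7 4 2 4 3 1 → sum 21
Total = 27 + 21 = 48.
Check digit = (10 − (48 mod 10)) mod 10 = 2.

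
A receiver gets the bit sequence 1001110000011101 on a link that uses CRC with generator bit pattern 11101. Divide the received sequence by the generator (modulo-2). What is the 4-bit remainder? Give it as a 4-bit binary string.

0000

Modulo-2 division of 1001110000011101 by 11101:
  pos 0: 10011 XOR 11101 = 01110
  pos 1: 11101 XOR 11101 = 00000
  pos 11: 11101 XOR 11101 = 00000
Remainder = 0000 (zero — the frame passes the CRC check).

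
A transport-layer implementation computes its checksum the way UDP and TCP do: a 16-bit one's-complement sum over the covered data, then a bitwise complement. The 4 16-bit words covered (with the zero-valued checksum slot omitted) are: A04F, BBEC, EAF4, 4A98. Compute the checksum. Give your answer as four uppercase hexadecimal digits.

6E36

One's-complement addition (fold any carry out of bit 15 back into bit 0):
  0xA04F + 0xBBEC = 0x15C3B → wrap carry → 0x5C3C
  0x5C3C + 0xEAF4 = 0x14730 → wrap carry → 0x4731
  0x4731 + 0x4A98 = 0x091C9
One's-complement sum = 0x91C9.
Checksum = ~0x91C9 & 0xFFFF = 0x6E36.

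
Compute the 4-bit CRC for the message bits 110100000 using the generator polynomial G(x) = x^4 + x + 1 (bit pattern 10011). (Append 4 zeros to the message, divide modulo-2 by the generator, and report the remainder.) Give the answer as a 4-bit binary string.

Append 4 zeros: 1101000000000. Divide by 10011 (XOR where the leading bit is 1):
  pos 0: 11010 XOR 10011 = 01001
  pos 1: 10010 XOR 10011 = 00001
  pos 5: 10000 XOR 10011 = 00011
  pos 8: 11000 XOR 10011 = 01011
Remainder (last 4 bits) = 1011. This is the CRC / FCS.

1011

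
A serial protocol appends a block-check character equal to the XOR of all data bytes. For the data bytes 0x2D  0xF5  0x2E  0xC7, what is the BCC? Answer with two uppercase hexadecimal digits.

31

XOR the bytes together:
  start with 0x2D
  0x2D ⊕ 0xF5 = 0xD8
  0xD8 ⊕ 0x2E = 0xF6
  0xF6 ⊕ 0xC7 = 0x31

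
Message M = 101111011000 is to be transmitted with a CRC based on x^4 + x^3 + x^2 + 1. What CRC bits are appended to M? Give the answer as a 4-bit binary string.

1101

Append 4 zeros: 1011110110000000. Divide by 11101 (XOR where the leading bit is 1):
  pos 0: 10111 XOR 11101 = 01010
  pos 1: 10101 XOR 11101 = 01000
  pos 2: 10000 XOR 11101 = 01101
  pos 3: 11011 XOR 11101 = 00110
  pos 5: 11010 XOR 11101 = 00111
  pos 7: 11100 XOR 11101 = 00001
  pos 11: 10000 XOR 11101 = 01101
Remainder (last 4 bits) = 1101. This is the CRC / FCS.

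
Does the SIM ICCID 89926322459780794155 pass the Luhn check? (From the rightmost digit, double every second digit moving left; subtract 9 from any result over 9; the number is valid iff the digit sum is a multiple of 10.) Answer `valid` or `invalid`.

From the right, keep odd positions and double even positions (subtract 9 from any doubled value over 9):
  doubled (positions 2,4,...): 1 8 5 7 9 8 4 3 9 7 → sum 61
  kept (positions 1,3,...): 5 1 9 0 7 5 2 3 2 9 → sum 43
Total = 104.
104 mod 10 = 4, so the number is invalid.

invalid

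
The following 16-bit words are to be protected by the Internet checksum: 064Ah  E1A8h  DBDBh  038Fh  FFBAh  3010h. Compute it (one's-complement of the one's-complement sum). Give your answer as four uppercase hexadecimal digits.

08D7

One's-complement addition (fold any carry out of bit 15 back into bit 0):
  0x064A + 0xE1A8 = 0x0E7F2
  0xE7F2 + 0xDBDB = 0x1C3CD → wrap carry → 0xC3CE
  0xC3CE + 0x038F = 0x0C75D
  0xC75D + 0xFFBA = 0x1C717 → wrap carry → 0xC718
  0xC718 + 0x3010 = 0x0F728
One's-complement sum = 0xF728.
Checksum = ~0xF728 & 0xFFFF = 0x08D7.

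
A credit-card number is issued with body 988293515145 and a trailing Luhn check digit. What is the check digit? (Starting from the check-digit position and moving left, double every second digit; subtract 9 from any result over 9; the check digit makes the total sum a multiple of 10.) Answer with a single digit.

Partial digits right→left: 5 4 1 5 1 5 3 9 2 8 8 9
Double every second digit counting from the check-digit position (so the 1st, 3rd, 5th, ... of the partial from the right).
  doubled (with −9 where >9): 1 2 2 6 4 7 → sum 22
  kept as-is: 4 5 5 9 8 9 → sum 40
Total = 22 + 40 = 62.
Check digit = (10 − (62 mod 10)) mod 10 = 8.

8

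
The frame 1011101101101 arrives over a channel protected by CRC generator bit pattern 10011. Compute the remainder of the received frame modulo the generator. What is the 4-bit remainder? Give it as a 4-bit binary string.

0000

Modulo-2 division of 1011101101101 by 10011:
  pos 0: 10111 XOR 10011 = 00100
  pos 2: 10001 XOR 10011 = 00010
  pos 5: 10101 XOR 10011 = 00110
  pos 7: 11010 XOR 10011 = 01001
  pos 8: 10011 XOR 10011 = 00000
Remainder = 0000 (zero — the frame passes the CRC check).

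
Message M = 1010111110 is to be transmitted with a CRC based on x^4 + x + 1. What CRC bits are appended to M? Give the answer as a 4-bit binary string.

1101

Append 4 zeros: 10101111100000. Divide by 10011 (XOR where the leading bit is 1):
  pos 0: 10101 XOR 10011 = 00110
  pos 2: 11011 XOR 10011 = 01000
  pos 3: 10001 XOR 10011 = 00010
  pos 6: 10100 XOR 10011 = 00111
  pos 8: 11100 XOR 10011 = 01111
  pos 9: 11110 XOR 10011 = 01101
Remainder (last 4 bits) = 1101. This is the CRC / FCS.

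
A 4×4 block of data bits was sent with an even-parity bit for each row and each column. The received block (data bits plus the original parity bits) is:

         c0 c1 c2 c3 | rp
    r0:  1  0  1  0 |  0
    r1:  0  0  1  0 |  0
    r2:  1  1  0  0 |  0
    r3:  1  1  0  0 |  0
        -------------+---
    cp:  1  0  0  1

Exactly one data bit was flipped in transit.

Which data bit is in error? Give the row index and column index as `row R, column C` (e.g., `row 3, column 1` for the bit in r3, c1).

row 1, column 3

Recompute each row's even parity and compare to rp:
  r0: data parity 0, sent rp 0 → ok
  r1: data parity 1, sent rp 0 → mismatch
  r2: data parity 0, sent rp 0 → ok
  r3: data parity 0, sent rp 0 → ok
Recompute each column's even parity and compare to cp:
  c0: data parity 1, sent cp 1 → ok
  c1: data parity 0, sent cp 0 → ok
  c2: data parity 0, sent cp 0 → ok
  c3: data parity 0, sent cp 1 → mismatch
Exactly one row (r1) and one column (c3) fail → the flipped bit is at their intersection.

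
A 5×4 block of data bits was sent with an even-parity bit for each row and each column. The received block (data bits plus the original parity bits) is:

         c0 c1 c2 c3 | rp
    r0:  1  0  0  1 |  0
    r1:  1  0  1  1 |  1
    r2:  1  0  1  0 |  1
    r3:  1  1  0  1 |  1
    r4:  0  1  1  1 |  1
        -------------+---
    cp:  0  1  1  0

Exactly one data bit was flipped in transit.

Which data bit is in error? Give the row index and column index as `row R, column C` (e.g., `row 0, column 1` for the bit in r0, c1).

Recompute each row's even parity and compare to rp:
  r0: data parity 0, sent rp 0 → ok
  r1: data parity 1, sent rp 1 → ok
  r2: data parity 0, sent rp 1 → mismatch
  r3: data parity 1, sent rp 1 → ok
  r4: data parity 1, sent rp 1 → ok
Recompute each column's even parity and compare to cp:
  c0: data parity 0, sent cp 0 → ok
  c1: data parity 0, sent cp 1 → mismatch
  c2: data parity 1, sent cp 1 → ok
  c3: data parity 0, sent cp 0 → ok
Exactly one row (r2) and one column (c1) fail → the flipped bit is at their intersection.

row 2, column 1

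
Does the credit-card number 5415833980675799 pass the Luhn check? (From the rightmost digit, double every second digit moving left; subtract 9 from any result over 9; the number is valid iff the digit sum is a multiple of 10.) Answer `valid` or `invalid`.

valid

From the right, keep odd positions and double even positions (subtract 9 from any doubled value over 9):
  doubled (positions 2,4,...): 9 1 3 7 6 7 2 1 → sum 36
  kept (positions 1,3,...): 9 7 7 0 9 3 5 4 → sum 44
Total = 80.
80 mod 10 = 0, so the number is valid.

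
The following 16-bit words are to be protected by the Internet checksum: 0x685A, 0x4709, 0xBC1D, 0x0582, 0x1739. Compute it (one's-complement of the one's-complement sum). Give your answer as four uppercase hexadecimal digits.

77C3

One's-complement addition (fold any carry out of bit 15 back into bit 0):
  0x685A + 0x4709 = 0x0AF63
  0xAF63 + 0xBC1D = 0x16B80 → wrap carry → 0x6B81
  0x6B81 + 0x0582 = 0x07103
  0x7103 + 0x1739 = 0x0883C
One's-complement sum = 0x883C.
Checksum = ~0x883C & 0xFFFF = 0x77C3.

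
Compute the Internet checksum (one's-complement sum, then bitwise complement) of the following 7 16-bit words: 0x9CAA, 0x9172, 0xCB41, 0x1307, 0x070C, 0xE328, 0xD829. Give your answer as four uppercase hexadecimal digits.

One's-complement addition (fold any carry out of bit 15 back into bit 0):
  0x9CAA + 0x9172 = 0x12E1C → wrap carry → 0x2E1D
  0x2E1D + 0xCB41 = 0x0F95E
  0xF95E + 0x1307 = 0x10C65 → wrap carry → 0x0C66
  0x0C66 + 0x070C = 0x01372
  0x1372 + 0xE328 = 0x0F69A
  0xF69A + 0xD829 = 0x1CEC3 → wrap carry → 0xCEC4
One's-complement sum = 0xCEC4.
Checksum = ~0xCEC4 & 0xFFFF = 0x313B.

313B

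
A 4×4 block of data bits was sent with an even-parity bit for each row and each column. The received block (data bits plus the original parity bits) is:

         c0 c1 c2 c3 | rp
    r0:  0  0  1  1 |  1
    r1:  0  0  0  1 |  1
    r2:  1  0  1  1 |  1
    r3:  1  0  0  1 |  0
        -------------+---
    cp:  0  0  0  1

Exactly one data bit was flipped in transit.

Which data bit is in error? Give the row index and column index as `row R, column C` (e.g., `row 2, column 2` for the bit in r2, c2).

Recompute each row's even parity and compare to rp:
  r0: data parity 0, sent rp 1 → mismatch
  r1: data parity 1, sent rp 1 → ok
  r2: data parity 1, sent rp 1 → ok
  r3: data parity 0, sent rp 0 → ok
Recompute each column's even parity and compare to cp:
  c0: data parity 0, sent cp 0 → ok
  c1: data parity 0, sent cp 0 → ok
  c2: data parity 0, sent cp 0 → ok
  c3: data parity 0, sent cp 1 → mismatch
Exactly one row (r0) and one column (c3) fail → the flipped bit is at their intersection.

row 0, column 3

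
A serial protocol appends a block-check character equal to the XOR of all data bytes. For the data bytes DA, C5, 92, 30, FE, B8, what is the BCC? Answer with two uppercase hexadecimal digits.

XOR the bytes together:
  start with 0xDA
  0xDA ⊕ 0xC5 = 0x1F
  0x1F ⊕ 0x92 = 0x8D
  0x8D ⊕ 0x30 = 0xBD
  0xBD ⊕ 0xFE = 0x43
  0x43 ⊕ 0xB8 = 0xFB

FB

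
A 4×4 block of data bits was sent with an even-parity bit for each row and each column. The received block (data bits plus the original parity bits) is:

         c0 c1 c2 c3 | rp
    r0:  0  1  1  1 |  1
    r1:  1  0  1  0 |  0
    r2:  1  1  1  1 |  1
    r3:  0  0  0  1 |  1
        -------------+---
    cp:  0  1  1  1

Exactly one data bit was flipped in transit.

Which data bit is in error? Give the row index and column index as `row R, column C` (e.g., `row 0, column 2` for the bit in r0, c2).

row 2, column 1

Recompute each row's even parity and compare to rp:
  r0: data parity 1, sent rp 1 → ok
  r1: data parity 0, sent rp 0 → ok
  r2: data parity 0, sent rp 1 → mismatch
  r3: data parity 1, sent rp 1 → ok
Recompute each column's even parity and compare to cp:
  c0: data parity 0, sent cp 0 → ok
  c1: data parity 0, sent cp 1 → mismatch
  c2: data parity 1, sent cp 1 → ok
  c3: data parity 1, sent cp 1 → ok
Exactly one row (r2) and one column (c1) fail → the flipped bit is at their intersection.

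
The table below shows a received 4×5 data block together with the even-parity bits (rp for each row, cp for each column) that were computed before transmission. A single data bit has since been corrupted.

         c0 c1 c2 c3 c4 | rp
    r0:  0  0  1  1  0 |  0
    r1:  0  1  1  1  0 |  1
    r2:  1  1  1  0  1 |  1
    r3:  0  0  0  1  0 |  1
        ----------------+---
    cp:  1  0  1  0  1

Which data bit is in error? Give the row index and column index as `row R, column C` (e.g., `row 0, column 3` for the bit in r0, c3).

row 2, column 3

Recompute each row's even parity and compare to rp:
  r0: data parity 0, sent rp 0 → ok
  r1: data parity 1, sent rp 1 → ok
  r2: data parity 0, sent rp 1 → mismatch
  r3: data parity 1, sent rp 1 → ok
Recompute each column's even parity and compare to cp:
  c0: data parity 1, sent cp 1 → ok
  c1: data parity 0, sent cp 0 → ok
  c2: data parity 1, sent cp 1 → ok
  c3: data parity 1, sent cp 0 → mismatch
  c4: data parity 1, sent cp 1 → ok
Exactly one row (r2) and one column (c3) fail → the flipped bit is at their intersection.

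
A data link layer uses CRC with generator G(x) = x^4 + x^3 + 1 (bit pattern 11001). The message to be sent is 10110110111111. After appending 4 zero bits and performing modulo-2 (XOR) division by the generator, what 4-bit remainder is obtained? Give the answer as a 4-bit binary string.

Append 4 zeros: 101101101111110000. Divide by 11001 (XOR where the leading bit is 1):
  pos 0: 10110 XOR 11001 = 01111
  pos 1: 11111 XOR 11001 = 00110
  pos 3: 11010 XOR 11001 = 00011
  pos 6: 11111 XOR 11001 = 00110
  pos 8: 11011 XOR 11001 = 00010
  pos 11: 10100 XOR 11001 = 01101
  pos 12: 11010 XOR 11001 = 00011
Remainder (last 4 bits) = 0110. This is the CRC / FCS.

0110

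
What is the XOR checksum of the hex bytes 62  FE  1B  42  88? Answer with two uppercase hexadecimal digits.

XOR the bytes together:
  start with 0x62
  0x62 ⊕ 0xFE = 0x9C
  0x9C ⊕ 0x1B = 0x87
  0x87 ⊕ 0x42 = 0xC5
  0xC5 ⊕ 0x88 = 0x4D

4D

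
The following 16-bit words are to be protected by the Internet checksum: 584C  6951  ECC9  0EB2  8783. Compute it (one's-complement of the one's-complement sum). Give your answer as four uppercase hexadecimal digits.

BB62

One's-complement addition (fold any carry out of bit 15 back into bit 0):
  0x584C + 0x6951 = 0x0C19D
  0xC19D + 0xECC9 = 0x1AE66 → wrap carry → 0xAE67
  0xAE67 + 0x0EB2 = 0x0BD19
  0xBD19 + 0x8783 = 0x1449C → wrap carry → 0x449D
One's-complement sum = 0x449D.
Checksum = ~0x449D & 0xFFFF = 0xBB62.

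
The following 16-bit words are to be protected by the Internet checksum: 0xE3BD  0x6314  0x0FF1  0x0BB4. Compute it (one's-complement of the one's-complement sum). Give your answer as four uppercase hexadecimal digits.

9D88

One's-complement addition (fold any carry out of bit 15 back into bit 0):
  0xE3BD + 0x6314 = 0x146D1 → wrap carry → 0x46D2
  0x46D2 + 0x0FF1 = 0x056C3
  0x56C3 + 0x0BB4 = 0x06277
One's-complement sum = 0x6277.
Checksum = ~0x6277 & 0xFFFF = 0x9D88.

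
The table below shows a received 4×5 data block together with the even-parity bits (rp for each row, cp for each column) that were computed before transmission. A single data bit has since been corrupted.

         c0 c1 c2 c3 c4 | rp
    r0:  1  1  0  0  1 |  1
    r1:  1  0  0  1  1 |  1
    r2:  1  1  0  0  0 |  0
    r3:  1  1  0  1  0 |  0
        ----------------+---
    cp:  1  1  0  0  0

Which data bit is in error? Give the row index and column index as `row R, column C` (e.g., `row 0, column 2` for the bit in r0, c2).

row 3, column 0

Recompute each row's even parity and compare to rp:
  r0: data parity 1, sent rp 1 → ok
  r1: data parity 1, sent rp 1 → ok
  r2: data parity 0, sent rp 0 → ok
  r3: data parity 1, sent rp 0 → mismatch
Recompute each column's even parity and compare to cp:
  c0: data parity 0, sent cp 1 → mismatch
  c1: data parity 1, sent cp 1 → ok
  c2: data parity 0, sent cp 0 → ok
  c3: data parity 0, sent cp 0 → ok
  c4: data parity 0, sent cp 0 → ok
Exactly one row (r3) and one column (c0) fail → the flipped bit is at their intersection.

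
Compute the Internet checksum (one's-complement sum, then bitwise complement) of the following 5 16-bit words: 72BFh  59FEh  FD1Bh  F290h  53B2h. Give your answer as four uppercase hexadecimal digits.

One's-complement addition (fold any carry out of bit 15 back into bit 0):
  0x72BF + 0x59FE = 0x0CCBD
  0xCCBD + 0xFD1B = 0x1C9D8 → wrap carry → 0xC9D9
  0xC9D9 + 0xF290 = 0x1BC69 → wrap carry → 0xBC6A
  0xBC6A + 0x53B2 = 0x1101C → wrap carry → 0x101D
One's-complement sum = 0x101D.
Checksum = ~0x101D & 0xFFFF = 0xEFE2.

EFE2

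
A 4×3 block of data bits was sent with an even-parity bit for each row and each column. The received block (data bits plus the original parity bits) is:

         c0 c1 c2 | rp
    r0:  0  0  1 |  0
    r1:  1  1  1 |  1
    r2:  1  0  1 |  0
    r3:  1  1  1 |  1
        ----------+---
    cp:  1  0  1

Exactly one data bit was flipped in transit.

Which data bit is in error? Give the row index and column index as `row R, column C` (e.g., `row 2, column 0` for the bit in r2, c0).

row 0, column 2

Recompute each row's even parity and compare to rp:
  r0: data parity 1, sent rp 0 → mismatch
  r1: data parity 1, sent rp 1 → ok
  r2: data parity 0, sent rp 0 → ok
  r3: data parity 1, sent rp 1 → ok
Recompute each column's even parity and compare to cp:
  c0: data parity 1, sent cp 1 → ok
  c1: data parity 0, sent cp 0 → ok
  c2: data parity 0, sent cp 1 → mismatch
Exactly one row (r0) and one column (c2) fail → the flipped bit is at their intersection.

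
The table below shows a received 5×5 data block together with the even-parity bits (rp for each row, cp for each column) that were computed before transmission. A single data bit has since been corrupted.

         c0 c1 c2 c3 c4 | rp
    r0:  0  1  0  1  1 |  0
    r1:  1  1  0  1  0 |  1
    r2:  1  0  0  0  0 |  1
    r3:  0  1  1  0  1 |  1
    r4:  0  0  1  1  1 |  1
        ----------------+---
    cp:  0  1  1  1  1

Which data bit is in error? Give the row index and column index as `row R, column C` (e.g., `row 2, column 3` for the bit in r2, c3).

row 0, column 2

Recompute each row's even parity and compare to rp:
  r0: data parity 1, sent rp 0 → mismatch
  r1: data parity 1, sent rp 1 → ok
  r2: data parity 1, sent rp 1 → ok
  r3: data parity 1, sent rp 1 → ok
  r4: data parity 1, sent rp 1 → ok
Recompute each column's even parity and compare to cp:
  c0: data parity 0, sent cp 0 → ok
  c1: data parity 1, sent cp 1 → ok
  c2: data parity 0, sent cp 1 → mismatch
  c3: data parity 1, sent cp 1 → ok
  c4: data parity 1, sent cp 1 → ok
Exactly one row (r0) and one column (c2) fail → the flipped bit is at their intersection.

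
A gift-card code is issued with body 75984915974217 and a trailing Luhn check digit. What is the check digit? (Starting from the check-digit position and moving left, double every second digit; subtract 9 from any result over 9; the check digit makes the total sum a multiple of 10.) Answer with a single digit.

3

Partial digits right→left: 7 1 2 4 7 9 5 1 9 4 8 9 5 7
Double every second digit counting from the check-digit position (so the 1st, 3rd, 5th, ... of the partial from the right).
  doubled (with −9 where >9): 5 4 5 1 9 7 1 → sum 32
  kept as-is: 1 4 9 1 4 9 7 → sum 35
Total = 32 + 35 = 67.
Check digit = (10 − (67 mod 10)) mod 10 = 3.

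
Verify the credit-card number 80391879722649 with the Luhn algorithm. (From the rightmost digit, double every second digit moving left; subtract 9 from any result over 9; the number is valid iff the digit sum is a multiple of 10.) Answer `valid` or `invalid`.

From the right, keep odd positions and double even positions (subtract 9 from any doubled value over 9):
  doubled (positions 2,4,...): 8 4 5 5 2 6 7 → sum 37
  kept (positions 1,3,...): 9 6 2 9 8 9 0 → sum 43
Total = 80.
80 mod 10 = 0, so the number is valid.

valid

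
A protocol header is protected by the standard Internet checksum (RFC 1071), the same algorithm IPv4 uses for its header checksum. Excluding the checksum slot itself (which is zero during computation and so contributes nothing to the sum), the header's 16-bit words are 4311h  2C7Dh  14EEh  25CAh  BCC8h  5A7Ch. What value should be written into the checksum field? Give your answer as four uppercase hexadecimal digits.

3E74

One's-complement addition (fold any carry out of bit 15 back into bit 0):
  0x4311 + 0x2C7D = 0x06F8E
  0x6F8E + 0x14EE = 0x0847C
  0x847C + 0x25CA = 0x0AA46
  0xAA46 + 0xBCC8 = 0x1670E → wrap carry → 0x670F
  0x670F + 0x5A7C = 0x0C18B
One's-complement sum = 0xC18B.
Checksum = ~0xC18B & 0xFFFF = 0x3E74.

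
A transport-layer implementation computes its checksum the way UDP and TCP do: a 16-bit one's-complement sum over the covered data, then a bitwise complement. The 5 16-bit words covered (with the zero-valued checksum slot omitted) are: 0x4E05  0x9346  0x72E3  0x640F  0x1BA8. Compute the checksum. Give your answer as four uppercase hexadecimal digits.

2C19

One's-complement addition (fold any carry out of bit 15 back into bit 0):
  0x4E05 + 0x9346 = 0x0E14B
  0xE14B + 0x72E3 = 0x1542E → wrap carry → 0x542F
  0x542F + 0x640F = 0x0B83E
  0xB83E + 0x1BA8 = 0x0D3E6
One's-complement sum = 0xD3E6.
Checksum = ~0xD3E6 & 0xFFFF = 0x2C19.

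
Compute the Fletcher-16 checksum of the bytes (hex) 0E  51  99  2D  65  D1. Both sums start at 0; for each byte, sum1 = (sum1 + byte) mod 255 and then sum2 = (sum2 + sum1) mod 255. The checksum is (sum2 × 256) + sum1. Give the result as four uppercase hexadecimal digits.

Running sums (mod 255):
  after byte 0 (0E): sum1=14, sum2=14
  after byte 1 (51): sum1=95, sum2=109
  after byte 2 (99): sum1=248, sum2=102
  after byte 3 (2D): sum1=38, sum2=140
  after byte 4 (65): sum1=139, sum2=24
  after byte 5 (D1): sum1=93, sum2=117
Checksum = sum2·256 + sum1 = 117·256 + 93 = 30045 = 0x755D.

755D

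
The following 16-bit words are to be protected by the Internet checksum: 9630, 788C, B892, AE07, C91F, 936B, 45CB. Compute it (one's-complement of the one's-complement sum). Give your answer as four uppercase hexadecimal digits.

E851

One's-complement addition (fold any carry out of bit 15 back into bit 0):
  0x9630 + 0x788C = 0x10EBC → wrap carry → 0x0EBD
  0x0EBD + 0xB892 = 0x0C74F
  0xC74F + 0xAE07 = 0x17556 → wrap carry → 0x7557
  0x7557 + 0xC91F = 0x13E76 → wrap carry → 0x3E77
  0x3E77 + 0x936B = 0x0D1E2
  0xD1E2 + 0x45CB = 0x117AD → wrap carry → 0x17AE
One's-complement sum = 0x17AE.
Checksum = ~0x17AE & 0xFFFF = 0xE851.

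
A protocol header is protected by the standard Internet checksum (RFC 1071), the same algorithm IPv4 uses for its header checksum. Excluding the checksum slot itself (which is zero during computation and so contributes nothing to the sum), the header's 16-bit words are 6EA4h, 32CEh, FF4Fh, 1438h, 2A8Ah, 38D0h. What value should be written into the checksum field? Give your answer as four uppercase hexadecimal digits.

E7AA

One's-complement addition (fold any carry out of bit 15 back into bit 0):
  0x6EA4 + 0x32CE = 0x0A172
  0xA172 + 0xFF4F = 0x1A0C1 → wrap carry → 0xA0C2
  0xA0C2 + 0x1438 = 0x0B4FA
  0xB4FA + 0x2A8A = 0x0DF84
  0xDF84 + 0x38D0 = 0x11854 → wrap carry → 0x1855
One's-complement sum = 0x1855.
Checksum = ~0x1855 & 0xFFFF = 0xE7AA.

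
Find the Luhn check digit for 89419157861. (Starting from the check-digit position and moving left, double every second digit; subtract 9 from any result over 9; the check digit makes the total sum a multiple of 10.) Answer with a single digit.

Partial digits right→left: 1 6 8 7 5 1 9 1 4 9 8
Double every second digit counting from the check-digit position (so the 1st, 3rd, 5th, ... of the partial from the right).
  doubled (with −9 where >9): 2 7 1 9 8 7 → sum 34
  kept as-is: 6 7 1 1 9 → sum 24
Total = 34 + 24 = 58.
Check digit = (10 − (58 mod 10)) mod 10 = 2.

2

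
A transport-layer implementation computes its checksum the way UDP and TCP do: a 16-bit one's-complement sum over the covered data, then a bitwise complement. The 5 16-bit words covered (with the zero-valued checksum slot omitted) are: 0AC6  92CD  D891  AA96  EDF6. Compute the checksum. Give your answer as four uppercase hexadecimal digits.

One's-complement addition (fold any carry out of bit 15 back into bit 0):
  0x0AC6 + 0x92CD = 0x09D93
  0x9D93 + 0xD891 = 0x17624 → wrap carry → 0x7625
  0x7625 + 0xAA96 = 0x120BB → wrap carry → 0x20BC
  0x20BC + 0xEDF6 = 0x10EB2 → wrap carry → 0x0EB3
One's-complement sum = 0x0EB3.
Checksum = ~0x0EB3 & 0xFFFF = 0xF14C.

F14C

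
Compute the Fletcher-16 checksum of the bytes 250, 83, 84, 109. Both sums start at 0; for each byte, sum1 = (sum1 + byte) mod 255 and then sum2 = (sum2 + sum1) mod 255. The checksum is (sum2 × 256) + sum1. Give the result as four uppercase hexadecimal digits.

Running sums (mod 255):
  after byte 0 (250): sum1=250, sum2=250
  after byte 1 (83): sum1=78, sum2=73
  after byte 2 (84): sum1=162, sum2=235
  after byte 3 (109): sum1=16, sum2=251
Checksum = sum2·256 + sum1 = 251·256 + 16 = 64272 = 0xFB10.

FB10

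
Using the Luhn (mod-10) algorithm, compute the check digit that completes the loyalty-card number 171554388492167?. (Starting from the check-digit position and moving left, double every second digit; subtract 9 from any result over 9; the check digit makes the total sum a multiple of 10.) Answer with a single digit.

0

Partial digits right→left: 7 6 1 2 9 4 8 8 3 4 5 5 1 7 1
Double every second digit counting from the check-digit position (so the 1st, 3rd, 5th, ... of the partial from the right).
  doubled (with −9 where >9): 5 2 9 7 6 1 2 2 → sum 34
  kept as-is: 6 2 4 8 4 5 7 → sum 36
Total = 34 + 36 = 70.
Check digit = (10 − (70 mod 10)) mod 10 = 0.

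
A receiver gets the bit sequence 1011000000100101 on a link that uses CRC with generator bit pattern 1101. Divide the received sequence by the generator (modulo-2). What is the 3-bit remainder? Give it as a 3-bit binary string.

001

Modulo-2 division of 1011000000100101 by 1101:
  pos 0: 1011 XOR 1101 = 0110
  pos 1: 1100 XOR 1101 = 0001
  pos 4: 1000 XOR 1101 = 0101
  pos 5: 1010 XOR 1101 = 0111
  pos 6: 1110 XOR 1101 = 0011
  pos 8: 1110 XOR 1101 = 0011
  pos 10: 1101 XOR 1101 = 0000
Remainder = 001 (nonzero — an error is detected).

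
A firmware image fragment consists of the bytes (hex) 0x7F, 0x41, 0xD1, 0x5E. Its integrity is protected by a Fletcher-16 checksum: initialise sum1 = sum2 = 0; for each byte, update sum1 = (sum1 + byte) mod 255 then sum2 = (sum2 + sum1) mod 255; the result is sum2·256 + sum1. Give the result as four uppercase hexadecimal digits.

C3F0

Running sums (mod 255):
  after byte 0 (0x7F): sum1=127, sum2=127
  after byte 1 (0x41): sum1=192, sum2=64
  after byte 2 (0xD1): sum1=146, sum2=210
  after byte 3 (0x5E): sum1=240, sum2=195
Checksum = sum2·256 + sum1 = 195·256 + 240 = 50160 = 0xC3F0.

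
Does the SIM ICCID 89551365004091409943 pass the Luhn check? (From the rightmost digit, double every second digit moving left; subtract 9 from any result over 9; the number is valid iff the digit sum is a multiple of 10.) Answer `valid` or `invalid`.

From the right, keep odd positions and double even positions (subtract 9 from any doubled value over 9):
  doubled (positions 2,4,...): 8 9 8 9 8 0 3 2 1 7 → sum 55
  kept (positions 1,3,...): 3 9 0 1 0 0 5 3 5 9 → sum 35
Total = 90.
90 mod 10 = 0, so the number is valid.

valid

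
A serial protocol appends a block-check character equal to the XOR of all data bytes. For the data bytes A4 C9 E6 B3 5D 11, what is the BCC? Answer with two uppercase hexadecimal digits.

74

XOR the bytes together:
  start with 0xA4
  0xA4 ⊕ 0xC9 = 0x6D
  0x6D ⊕ 0xE6 = 0x8B
  0x8B ⊕ 0xB3 = 0x38
  0x38 ⊕ 0x5D = 0x65
  0x65 ⊕ 0x11 = 0x74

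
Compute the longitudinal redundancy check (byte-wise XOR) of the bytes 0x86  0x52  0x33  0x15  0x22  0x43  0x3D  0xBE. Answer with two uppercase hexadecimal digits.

10

XOR the bytes together:
  start with 0x86
  0x86 ⊕ 0x52 = 0xD4
  0xD4 ⊕ 0x33 = 0xE7
  0xE7 ⊕ 0x15 = 0xF2
  0xF2 ⊕ 0x22 = 0xD0
  0xD0 ⊕ 0x43 = 0x93
  0x93 ⊕ 0x3D = 0xAE
  0xAE ⊕ 0xBE = 0x10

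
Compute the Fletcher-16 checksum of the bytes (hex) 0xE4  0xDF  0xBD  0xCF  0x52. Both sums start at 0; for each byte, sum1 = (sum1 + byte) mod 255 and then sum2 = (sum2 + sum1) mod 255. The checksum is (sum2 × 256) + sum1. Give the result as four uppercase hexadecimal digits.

Running sums (mod 255):
  after byte 0 (0xE4): sum1=228, sum2=228
  after byte 1 (0xDF): sum1=196, sum2=169
  after byte 2 (0xBD): sum1=130, sum2=44
  after byte 3 (0xCF): sum1=82, sum2=126
  after byte 4 (0x52): sum1=164, sum2=35
Checksum = sum2·256 + sum1 = 35·256 + 164 = 9124 = 0x23A4.

23A4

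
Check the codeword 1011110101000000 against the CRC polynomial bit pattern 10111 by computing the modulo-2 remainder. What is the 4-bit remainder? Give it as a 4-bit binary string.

Modulo-2 division of 1011110101000000 by 10111:
  pos 0: 10111 XOR 10111 = 00000
  pos 5: 10101 XOR 10111 = 00010
  pos 8: 10000 XOR 10111 = 00111
  pos 10: 11100 XOR 10111 = 01011
  pos 11: 10110 XOR 10111 = 00001
Remainder = 0001 (nonzero — an error is detected).

0001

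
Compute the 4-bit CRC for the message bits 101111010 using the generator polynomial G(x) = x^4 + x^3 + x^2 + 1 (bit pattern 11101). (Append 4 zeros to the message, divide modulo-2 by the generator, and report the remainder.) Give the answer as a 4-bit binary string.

1111

Append 4 zeros: 1011110100000. Divide by 11101 (XOR where the leading bit is 1):
  pos 0: 10111 XOR 11101 = 01010
  pos 1: 10101 XOR 11101 = 01000
  pos 2: 10000 XOR 11101 = 01101
  pos 3: 11011 XOR 11101 = 00110
  pos 5: 11000 XOR 11101 = 00101
  pos 7: 10100 XOR 11101 = 01001
  pos 8: 10010 XOR 11101 = 01111
Remainder (last 4 bits) = 1111. This is the CRC / FCS.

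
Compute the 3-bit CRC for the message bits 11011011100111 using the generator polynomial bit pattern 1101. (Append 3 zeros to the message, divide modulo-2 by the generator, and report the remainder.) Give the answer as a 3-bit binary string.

Append 3 zeros: 11011011100111000. Divide by 1101 (XOR where the leading bit is 1):
  pos 0: 1101 XOR 1101 = 0000
  pos 4: 1011 XOR 1101 = 0110
  pos 5: 1101 XOR 1101 = 0000
  pos 11: 1110 XOR 1101 = 0011
  pos 13: 1100 XOR 1101 = 0001
Remainder (last 3 bits) = 001. This is the CRC / FCS.

001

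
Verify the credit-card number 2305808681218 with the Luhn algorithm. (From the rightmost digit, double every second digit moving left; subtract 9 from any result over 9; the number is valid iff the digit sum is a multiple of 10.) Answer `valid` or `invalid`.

From the right, keep odd positions and double even positions (subtract 9 from any doubled value over 9):
  doubled (positions 2,4,...): 2 2 3 0 1 6 → sum 14
  kept (positions 1,3,...): 8 2 8 8 8 0 2 → sum 36
Total = 50.
50 mod 10 = 0, so the number is valid.

valid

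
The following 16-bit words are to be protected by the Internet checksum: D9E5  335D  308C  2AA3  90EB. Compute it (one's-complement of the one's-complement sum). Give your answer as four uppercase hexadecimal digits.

One's-complement addition (fold any carry out of bit 15 back into bit 0):
  0xD9E5 + 0x335D = 0x10D42 → wrap carry → 0x0D43
  0x0D43 + 0x308C = 0x03DCF
  0x3DCF + 0x2AA3 = 0x06872
  0x6872 + 0x90EB = 0x0F95D
One's-complement sum = 0xF95D.
Checksum = ~0xF95D & 0xFFFF = 0x06A2.

06A2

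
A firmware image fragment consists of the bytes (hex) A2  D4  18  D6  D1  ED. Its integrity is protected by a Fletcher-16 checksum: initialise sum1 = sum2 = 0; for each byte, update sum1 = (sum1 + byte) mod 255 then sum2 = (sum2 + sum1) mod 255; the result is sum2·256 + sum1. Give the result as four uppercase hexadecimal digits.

Running sums (mod 255):
  after byte 0 (A2): sum1=162, sum2=162
  after byte 1 (D4): sum1=119, sum2=26
  after byte 2 (18): sum1=143, sum2=169
  after byte 3 (D6): sum1=102, sum2=16
  after byte 4 (D1): sum1=56, sum2=72
  after byte 5 (ED): sum1=38, sum2=110
Checksum = sum2·256 + sum1 = 110·256 + 38 = 28198 = 0x6E26.

6E26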